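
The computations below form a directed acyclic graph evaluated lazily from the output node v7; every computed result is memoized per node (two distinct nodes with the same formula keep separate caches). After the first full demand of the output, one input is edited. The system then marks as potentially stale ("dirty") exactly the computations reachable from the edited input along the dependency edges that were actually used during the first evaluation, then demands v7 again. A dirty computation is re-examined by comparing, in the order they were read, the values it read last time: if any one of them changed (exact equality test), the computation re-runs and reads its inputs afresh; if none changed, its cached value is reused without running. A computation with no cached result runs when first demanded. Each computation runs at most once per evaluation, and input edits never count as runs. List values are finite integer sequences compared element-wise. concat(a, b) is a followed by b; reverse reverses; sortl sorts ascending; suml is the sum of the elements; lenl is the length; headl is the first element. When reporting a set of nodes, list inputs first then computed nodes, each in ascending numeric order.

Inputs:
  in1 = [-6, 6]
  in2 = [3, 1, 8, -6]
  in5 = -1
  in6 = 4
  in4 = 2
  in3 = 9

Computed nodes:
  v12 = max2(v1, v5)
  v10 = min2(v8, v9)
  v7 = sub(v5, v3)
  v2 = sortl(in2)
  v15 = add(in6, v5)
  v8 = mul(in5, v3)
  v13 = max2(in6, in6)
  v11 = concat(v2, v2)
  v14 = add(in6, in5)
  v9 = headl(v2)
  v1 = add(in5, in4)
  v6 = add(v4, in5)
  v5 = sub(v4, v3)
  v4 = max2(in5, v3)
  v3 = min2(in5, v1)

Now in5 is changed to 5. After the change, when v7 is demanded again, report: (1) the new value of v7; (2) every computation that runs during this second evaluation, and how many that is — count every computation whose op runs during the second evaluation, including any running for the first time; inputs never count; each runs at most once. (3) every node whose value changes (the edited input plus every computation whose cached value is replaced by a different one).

Demanding v7 again yields -5.
5 computations run: v1, v3, v4, v5, v7.
The nodes whose values change: in5, v1, v3, v4, v7.

First demand of the output computes:
  v1 = add(-1, 2) = 1
  v3 = min2(-1, 1) = -1
  v4 = max2(-1, -1) = -1
  v5 = sub(-1, -1) = 0
  v7 = sub(0, -1) = 1

After the edit, cleaning proceeds:
  v1: a read changed (in5 -1->5) — executes, giving 7.
  v3: a read changed (in5 -1->5; v1 1->7) — executes, giving 5.
  v4: a read changed (in5 -1->5; v3 -1->5) — executes, giving 5.
  v5: a read changed (v4 -1->5; v3 -1->5) — executes, giving 0 — identical to its old value.
  v7: a read changed (v3 -1->5) — executes, giving -5.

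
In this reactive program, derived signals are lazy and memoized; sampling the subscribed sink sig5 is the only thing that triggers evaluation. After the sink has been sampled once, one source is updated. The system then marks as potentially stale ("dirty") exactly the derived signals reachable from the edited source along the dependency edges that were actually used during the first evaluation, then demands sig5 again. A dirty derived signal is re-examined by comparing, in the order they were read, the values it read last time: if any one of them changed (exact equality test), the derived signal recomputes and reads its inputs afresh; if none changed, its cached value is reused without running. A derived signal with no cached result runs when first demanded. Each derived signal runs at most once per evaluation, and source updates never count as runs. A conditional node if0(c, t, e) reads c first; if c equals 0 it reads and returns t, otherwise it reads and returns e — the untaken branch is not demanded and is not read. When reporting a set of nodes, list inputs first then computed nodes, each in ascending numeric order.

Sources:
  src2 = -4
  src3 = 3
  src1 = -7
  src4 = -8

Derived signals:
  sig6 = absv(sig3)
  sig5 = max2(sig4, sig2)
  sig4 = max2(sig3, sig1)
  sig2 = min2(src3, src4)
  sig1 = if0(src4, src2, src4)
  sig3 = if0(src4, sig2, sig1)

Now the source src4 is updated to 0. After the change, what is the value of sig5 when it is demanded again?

First demand of the output computes:
  sig1 = if0(src4=-8 -> else branch src4) = -8
  sig2 = min2(3, -8) = -8
  sig3 = if0(src4=-8 -> else branch sig1) = -8
  sig4 = max2(-8, -8) = -8
  sig5 = max2(-8, -8) = -8

After the edit, cleaning proceeds:
  sig1: a read changed (src4 -8->0; src4 -8->0) — executes, giving -4.
  sig2: a read changed (src4 -8->0) — executes, giving 0.
  sig3: a read changed (src4 -8->0; sig1 -8->-4) — executes, giving 0.
  sig4: a read changed (sig3 -8->0; sig1 -8->-4) — executes, giving 0.
  sig5: a read changed (sig4 -8->0; sig2 -8->0) — executes, giving 0.

Demanding sig5 again yields 0.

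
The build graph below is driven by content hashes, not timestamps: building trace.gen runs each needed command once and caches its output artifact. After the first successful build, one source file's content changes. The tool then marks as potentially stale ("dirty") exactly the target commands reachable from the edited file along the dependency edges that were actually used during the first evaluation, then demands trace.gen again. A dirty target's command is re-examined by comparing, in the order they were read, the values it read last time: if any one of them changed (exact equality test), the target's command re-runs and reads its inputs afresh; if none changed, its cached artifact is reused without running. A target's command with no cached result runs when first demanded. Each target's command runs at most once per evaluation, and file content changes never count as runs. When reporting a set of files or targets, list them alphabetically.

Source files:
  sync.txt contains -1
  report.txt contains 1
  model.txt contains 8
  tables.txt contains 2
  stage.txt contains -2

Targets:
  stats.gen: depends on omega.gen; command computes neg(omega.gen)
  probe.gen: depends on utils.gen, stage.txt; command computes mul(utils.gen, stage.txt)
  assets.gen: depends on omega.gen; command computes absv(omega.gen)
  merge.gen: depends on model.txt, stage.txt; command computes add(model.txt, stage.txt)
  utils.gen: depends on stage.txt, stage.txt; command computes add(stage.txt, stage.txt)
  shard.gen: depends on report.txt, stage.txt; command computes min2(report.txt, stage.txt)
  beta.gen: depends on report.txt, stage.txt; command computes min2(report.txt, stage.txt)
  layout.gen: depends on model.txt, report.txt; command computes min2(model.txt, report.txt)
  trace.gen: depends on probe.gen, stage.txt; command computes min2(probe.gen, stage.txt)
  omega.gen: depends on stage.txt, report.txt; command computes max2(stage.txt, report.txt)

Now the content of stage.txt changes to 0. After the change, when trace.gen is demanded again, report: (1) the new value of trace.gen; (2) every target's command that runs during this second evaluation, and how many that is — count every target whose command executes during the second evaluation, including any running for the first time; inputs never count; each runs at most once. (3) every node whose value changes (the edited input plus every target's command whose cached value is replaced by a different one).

trace.gen now evaluates to 0.
Run set: probe.gen, trace.gen, utils.gen (3 run).
Changed values: probe.gen, stage.txt, trace.gen, utils.gen.

Initial pass — values computed on the first demand:
  utils.gen = add(-2, -2) = -4
  probe.gen = mul(-4, -2) = 8
  trace.gen = min2(8, -2) = -2

Second demand — change propagation:
  utils.gen: re-runs because stage.txt -2->0; stage.txt -2->0; new result 0.
  probe.gen: re-runs because utils.gen -4->0; stage.txt -2->0; new result 0.
  trace.gen: re-runs because probe.gen 8->0; stage.txt -2->0; new result 0.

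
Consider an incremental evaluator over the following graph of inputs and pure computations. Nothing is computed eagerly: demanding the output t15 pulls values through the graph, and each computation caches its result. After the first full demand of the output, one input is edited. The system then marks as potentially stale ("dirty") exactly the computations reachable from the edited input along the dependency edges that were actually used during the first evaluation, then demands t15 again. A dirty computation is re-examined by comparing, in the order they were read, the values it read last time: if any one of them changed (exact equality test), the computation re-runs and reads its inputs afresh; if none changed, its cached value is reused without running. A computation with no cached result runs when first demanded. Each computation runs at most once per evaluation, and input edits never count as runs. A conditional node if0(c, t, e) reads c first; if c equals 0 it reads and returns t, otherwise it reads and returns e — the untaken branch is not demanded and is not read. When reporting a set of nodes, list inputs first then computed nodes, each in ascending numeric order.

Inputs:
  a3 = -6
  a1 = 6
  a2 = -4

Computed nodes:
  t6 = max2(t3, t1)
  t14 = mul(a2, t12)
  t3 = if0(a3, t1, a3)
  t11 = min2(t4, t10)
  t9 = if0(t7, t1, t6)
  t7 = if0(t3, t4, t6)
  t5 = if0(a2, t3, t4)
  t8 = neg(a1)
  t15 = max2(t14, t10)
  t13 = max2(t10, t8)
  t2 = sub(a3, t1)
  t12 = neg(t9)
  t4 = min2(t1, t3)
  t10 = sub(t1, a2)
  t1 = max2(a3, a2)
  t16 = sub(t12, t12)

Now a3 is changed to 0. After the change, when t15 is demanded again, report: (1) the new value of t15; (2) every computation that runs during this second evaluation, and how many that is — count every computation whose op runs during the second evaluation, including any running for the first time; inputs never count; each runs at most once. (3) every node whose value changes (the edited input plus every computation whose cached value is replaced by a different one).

t15 now evaluates to 4.
Run set: t1, t3, t4, t7, t9, t10, t12, t14, t15 (9 run).
Changed values: a3, t1, t3, t7, t9, t10, t12, t14, t15.
The important point: the flipped condition redirects demand; t6 is left stale, never re-checked.

Initial pass — values computed on the first demand:
  t1 = max2(-6, -4) = -4
  t3 = if0(a3=-6 -> else branch a3) = -6
  t6 = max2(-6, -4) = -4
  t7 = if0(t3=-6 -> else branch t6) = -4
  t9 = if0(t7=-4 -> else branch t6) = -4
  t10 = sub(-4, -4) = 0
  t12 = neg(-4) = 4
  t14 = mul(-4, 4) = -16
  t15 = max2(-16, 0) = 0

Second demand — change propagation:
  t1: re-runs because a3 -6->0; new result 0.
  t3: re-runs because a3 -6->0; a3 -6->0; new result 0.
  t4: newly demanded (no cache) — executes and yields 0.
  t6: dirty yet unreached — the second evaluation never asks for it.
  t7: re-runs because t3 -6->0; new result 0.
  t9: re-runs because t7 -4->0; new result 0.
  t10: re-runs because t1 -4->0; new result 4.
  t12: re-runs because t9 -4->0; new result 0.
  t14: re-runs because t12 4->0; new result 0.
  t15: re-runs because t14 -16->0; t10 0->4; new result 4.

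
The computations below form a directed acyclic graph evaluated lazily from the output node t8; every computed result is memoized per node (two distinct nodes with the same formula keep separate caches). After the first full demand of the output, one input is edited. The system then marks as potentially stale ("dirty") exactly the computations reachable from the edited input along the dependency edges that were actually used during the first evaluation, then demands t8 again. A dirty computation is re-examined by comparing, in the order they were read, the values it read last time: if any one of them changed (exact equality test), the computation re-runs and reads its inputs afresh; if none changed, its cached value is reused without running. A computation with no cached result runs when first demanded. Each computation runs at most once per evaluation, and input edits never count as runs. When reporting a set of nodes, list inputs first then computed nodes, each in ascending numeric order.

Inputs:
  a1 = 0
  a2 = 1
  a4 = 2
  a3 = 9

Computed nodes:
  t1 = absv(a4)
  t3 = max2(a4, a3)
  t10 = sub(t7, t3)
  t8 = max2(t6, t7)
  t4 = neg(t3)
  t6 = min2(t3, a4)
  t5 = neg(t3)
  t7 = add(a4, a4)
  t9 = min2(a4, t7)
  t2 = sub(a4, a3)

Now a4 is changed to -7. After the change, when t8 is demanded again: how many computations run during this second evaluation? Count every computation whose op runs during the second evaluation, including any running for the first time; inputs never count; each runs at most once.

First demand of the output computes:
  t3 = max2(2, 9) = 9
  t6 = min2(9, 2) = 2
  t7 = add(2, 2) = 4
  t8 = max2(2, 4) = 4

After the edit, cleaning proceeds:
  t3: a read changed (a4 2->-7) — executes, giving 9 — identical to its old value.
  t6: a read changed (a4 2->-7) — executes, giving -7.
  t7: a read changed (a4 2->-7; a4 2->-7) — executes, giving -14.
  t8: a read changed (t6 2->-7; t7 4->-14) — executes, giving -7.

4 computations run: t3, t6, t7, t8.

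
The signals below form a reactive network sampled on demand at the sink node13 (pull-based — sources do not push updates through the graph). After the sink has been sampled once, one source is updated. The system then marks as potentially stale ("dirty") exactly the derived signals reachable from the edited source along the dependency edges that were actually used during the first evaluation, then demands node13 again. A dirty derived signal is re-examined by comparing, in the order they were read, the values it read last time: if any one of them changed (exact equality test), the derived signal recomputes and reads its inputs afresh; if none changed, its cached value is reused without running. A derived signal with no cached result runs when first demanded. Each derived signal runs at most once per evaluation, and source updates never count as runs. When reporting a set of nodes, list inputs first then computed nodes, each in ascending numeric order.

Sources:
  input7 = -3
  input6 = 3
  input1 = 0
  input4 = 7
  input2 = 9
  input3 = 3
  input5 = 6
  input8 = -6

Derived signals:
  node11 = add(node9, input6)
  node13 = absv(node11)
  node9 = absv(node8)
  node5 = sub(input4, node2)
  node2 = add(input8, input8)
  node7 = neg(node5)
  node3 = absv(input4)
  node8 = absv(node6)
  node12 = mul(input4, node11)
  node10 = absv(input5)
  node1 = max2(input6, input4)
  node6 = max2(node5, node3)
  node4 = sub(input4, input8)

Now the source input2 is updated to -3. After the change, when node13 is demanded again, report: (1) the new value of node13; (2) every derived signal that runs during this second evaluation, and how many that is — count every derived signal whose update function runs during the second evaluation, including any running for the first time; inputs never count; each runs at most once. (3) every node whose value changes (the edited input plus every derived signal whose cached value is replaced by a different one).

node13 now evaluates to 22.
Run set: none (0 run).
Changed values: input2.
The important point: nothing the output needs ever reads input2, so the edit is invisible to it.

Initial pass — values computed on the first demand:
  node2 = add(-6, -6) = -12
  node3 = absv(7) = 7
  node5 = sub(7, -12) = 19
  node6 = max2(19, 7) = 19
  node8 = absv(19) = 19
  node9 = absv(19) = 19
  node11 = add(19, 3) = 22
  node13 = absv(22) = 22

Second demand — change propagation:
  no demanded computation ever read input2, so the edit dirties nothing and nothing runs.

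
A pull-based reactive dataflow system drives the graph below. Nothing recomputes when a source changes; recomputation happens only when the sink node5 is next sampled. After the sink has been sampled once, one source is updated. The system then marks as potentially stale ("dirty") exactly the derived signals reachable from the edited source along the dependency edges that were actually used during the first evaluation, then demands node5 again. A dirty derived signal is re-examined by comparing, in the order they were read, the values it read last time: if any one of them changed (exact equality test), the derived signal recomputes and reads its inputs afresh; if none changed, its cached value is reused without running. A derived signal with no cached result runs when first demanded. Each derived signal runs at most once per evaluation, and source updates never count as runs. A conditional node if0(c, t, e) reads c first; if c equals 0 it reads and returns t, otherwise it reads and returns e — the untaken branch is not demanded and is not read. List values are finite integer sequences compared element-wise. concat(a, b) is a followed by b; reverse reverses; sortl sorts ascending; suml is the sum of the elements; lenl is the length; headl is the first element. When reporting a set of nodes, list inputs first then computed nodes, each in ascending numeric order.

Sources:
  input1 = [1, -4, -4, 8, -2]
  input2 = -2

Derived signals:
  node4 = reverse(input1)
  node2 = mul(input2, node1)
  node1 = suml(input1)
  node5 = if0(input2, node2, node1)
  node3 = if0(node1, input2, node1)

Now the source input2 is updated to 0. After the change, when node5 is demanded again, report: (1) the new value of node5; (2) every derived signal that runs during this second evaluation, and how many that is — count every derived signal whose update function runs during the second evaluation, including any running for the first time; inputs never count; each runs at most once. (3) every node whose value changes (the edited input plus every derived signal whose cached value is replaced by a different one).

First evaluation (everything demanded from the output):
  node1 = suml([1, -4, -4, 8, -2]) = -1
  node5 = if0(input2=-2 -> else branch node1) = -1

Propagation after the edit:
  node2: demanded for the first time — runs, produces 0.
  node5: runs — input2 -2->0; result 0.

Key observation: a condition flipped, so demand reaches new nodes — node2 runs for the first time.

New value of node5: 0.
Derived signals that run: node2, node5 — 2 in total.
Values that change: input2, node5.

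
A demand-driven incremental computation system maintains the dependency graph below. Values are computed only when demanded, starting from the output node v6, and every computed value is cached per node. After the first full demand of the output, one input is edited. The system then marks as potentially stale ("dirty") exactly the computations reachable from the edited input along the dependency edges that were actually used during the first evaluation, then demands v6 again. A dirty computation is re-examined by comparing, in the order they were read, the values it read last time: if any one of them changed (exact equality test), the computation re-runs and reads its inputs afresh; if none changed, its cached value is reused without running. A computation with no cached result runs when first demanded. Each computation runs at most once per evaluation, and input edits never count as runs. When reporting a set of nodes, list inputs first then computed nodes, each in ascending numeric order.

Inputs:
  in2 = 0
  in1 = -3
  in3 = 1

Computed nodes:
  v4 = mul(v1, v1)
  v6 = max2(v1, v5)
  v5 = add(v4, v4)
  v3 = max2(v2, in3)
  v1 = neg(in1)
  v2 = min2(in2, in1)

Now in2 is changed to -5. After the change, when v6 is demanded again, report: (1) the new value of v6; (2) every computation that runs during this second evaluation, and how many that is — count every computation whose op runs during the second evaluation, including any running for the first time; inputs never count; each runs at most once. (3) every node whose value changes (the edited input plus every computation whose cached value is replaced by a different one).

First evaluation (everything demanded from the output):
  v1 = neg(-3) = 3
  v4 = mul(3, 3) = 9
  v5 = add(9, 9) = 18
  v6 = max2(3, 18) = 18

Propagation after the edit:
  in2 feeds no computation that the output demands — nothing is marked dirty and nothing runs.

Key observation: in2 is never demanded by the output, so the edit triggers no recomputation at all.

New value of v6: 18.
Computations that run: none — 0 in total.
Values that change: in2.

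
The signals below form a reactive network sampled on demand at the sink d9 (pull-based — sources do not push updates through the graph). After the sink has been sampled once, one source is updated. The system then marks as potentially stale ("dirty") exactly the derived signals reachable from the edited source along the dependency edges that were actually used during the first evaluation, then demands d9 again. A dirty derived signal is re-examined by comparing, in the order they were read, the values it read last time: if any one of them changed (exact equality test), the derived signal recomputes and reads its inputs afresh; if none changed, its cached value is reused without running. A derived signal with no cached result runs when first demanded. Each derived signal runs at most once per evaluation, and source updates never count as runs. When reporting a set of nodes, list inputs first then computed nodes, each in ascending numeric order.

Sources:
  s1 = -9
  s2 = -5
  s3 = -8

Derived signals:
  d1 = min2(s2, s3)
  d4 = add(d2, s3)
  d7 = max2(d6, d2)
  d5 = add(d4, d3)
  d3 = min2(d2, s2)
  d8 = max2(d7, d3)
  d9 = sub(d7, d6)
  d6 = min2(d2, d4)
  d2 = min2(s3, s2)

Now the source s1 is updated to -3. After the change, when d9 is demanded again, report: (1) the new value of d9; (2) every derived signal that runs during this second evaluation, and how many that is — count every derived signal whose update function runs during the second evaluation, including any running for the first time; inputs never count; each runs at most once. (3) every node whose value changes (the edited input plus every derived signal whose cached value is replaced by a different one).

d9 now evaluates to 8.
Run set: none (0 run).
Changed values: s1.
The important point: nothing the output needs ever reads s1, so the edit is invisible to it.

Initial pass — values computed on the first demand:
  d2 = min2(-8, -5) = -8
  d4 = add(-8, -8) = -16
  d6 = min2(-8, -16) = -16
  d7 = max2(-16, -8) = -8
  d9 = sub(-8, -16) = 8

Second demand — change propagation:
  no demanded computation ever read s1, so the edit dirties nothing and nothing runs.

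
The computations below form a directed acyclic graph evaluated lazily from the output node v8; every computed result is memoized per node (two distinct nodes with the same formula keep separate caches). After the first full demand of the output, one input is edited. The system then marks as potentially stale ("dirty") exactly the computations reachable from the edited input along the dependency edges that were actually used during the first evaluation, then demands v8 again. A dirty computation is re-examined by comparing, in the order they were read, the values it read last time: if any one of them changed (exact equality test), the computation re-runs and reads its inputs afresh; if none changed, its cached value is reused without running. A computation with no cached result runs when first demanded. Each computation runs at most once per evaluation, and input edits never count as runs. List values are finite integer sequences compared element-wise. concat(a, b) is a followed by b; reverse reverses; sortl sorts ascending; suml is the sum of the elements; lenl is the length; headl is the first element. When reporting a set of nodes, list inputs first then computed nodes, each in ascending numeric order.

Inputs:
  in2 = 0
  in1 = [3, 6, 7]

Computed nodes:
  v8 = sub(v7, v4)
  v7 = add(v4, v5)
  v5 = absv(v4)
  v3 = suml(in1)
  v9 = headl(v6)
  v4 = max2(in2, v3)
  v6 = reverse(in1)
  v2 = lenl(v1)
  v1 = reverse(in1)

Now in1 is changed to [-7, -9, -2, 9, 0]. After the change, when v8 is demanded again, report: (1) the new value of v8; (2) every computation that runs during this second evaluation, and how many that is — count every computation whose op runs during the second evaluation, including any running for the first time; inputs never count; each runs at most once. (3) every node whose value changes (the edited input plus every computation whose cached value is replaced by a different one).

Demanding v8 again yields 0.
5 computations run: v3, v4, v5, v7, v8.
The nodes whose values change: in1, v3, v4, v5, v7, v8.

First demand of the output computes:
  v3 = suml([3, 6, 7]) = 16
  v4 = max2(0, 16) = 16
  v5 = absv(16) = 16
  v7 = add(16, 16) = 32
  v8 = sub(32, 16) = 16

After the edit, cleaning proceeds:
  v3: a read changed (in1 [3, 6, 7]->[-7, -9, -2, 9, 0]) — executes, giving -9.
  v4: a read changed (v3 16->-9) — executes, giving 0.
  v5: a read changed (v4 16->0) — executes, giving 0.
  v7: a read changed (v4 16->0; v5 16->0) — executes, giving 0.
  v8: a read changed (v7 32->0; v4 16->0) — executes, giving 0.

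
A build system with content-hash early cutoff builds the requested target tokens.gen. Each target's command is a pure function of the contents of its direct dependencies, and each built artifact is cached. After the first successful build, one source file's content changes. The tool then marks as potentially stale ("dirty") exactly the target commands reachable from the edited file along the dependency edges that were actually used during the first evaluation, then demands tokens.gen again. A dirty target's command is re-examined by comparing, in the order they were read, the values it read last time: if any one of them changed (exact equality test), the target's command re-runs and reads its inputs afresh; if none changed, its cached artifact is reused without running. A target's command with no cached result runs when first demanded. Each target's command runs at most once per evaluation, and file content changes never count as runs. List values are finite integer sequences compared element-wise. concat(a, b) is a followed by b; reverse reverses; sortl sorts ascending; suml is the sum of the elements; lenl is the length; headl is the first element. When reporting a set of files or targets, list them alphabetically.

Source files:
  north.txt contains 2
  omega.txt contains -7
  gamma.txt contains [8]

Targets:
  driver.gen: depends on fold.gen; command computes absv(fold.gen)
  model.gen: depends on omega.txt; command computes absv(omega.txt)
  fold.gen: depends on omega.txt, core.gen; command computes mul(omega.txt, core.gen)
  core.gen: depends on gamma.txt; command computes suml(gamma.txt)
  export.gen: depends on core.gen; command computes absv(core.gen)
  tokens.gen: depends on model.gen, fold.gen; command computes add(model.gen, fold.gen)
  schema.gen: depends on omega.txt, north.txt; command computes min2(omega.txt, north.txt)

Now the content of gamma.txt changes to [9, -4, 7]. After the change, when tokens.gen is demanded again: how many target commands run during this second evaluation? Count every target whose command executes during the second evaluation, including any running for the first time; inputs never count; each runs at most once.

First evaluation (everything demanded from the output):
  core.gen = suml([8]) = 8
  fold.gen = mul(-7, 8) = -56
  model.gen = absv(-7) = 7
  tokens.gen = add(7, -56) = -49

Propagation after the edit:
  core.gen: runs — gamma.txt [8]->[9, -4, 7]; result 12.
  fold.gen: runs — core.gen 8->12; result -84.
  tokens.gen: runs — fold.gen -56->-84; result -77.

Target commands that run: core.gen, fold.gen, tokens.gen — 3 in total.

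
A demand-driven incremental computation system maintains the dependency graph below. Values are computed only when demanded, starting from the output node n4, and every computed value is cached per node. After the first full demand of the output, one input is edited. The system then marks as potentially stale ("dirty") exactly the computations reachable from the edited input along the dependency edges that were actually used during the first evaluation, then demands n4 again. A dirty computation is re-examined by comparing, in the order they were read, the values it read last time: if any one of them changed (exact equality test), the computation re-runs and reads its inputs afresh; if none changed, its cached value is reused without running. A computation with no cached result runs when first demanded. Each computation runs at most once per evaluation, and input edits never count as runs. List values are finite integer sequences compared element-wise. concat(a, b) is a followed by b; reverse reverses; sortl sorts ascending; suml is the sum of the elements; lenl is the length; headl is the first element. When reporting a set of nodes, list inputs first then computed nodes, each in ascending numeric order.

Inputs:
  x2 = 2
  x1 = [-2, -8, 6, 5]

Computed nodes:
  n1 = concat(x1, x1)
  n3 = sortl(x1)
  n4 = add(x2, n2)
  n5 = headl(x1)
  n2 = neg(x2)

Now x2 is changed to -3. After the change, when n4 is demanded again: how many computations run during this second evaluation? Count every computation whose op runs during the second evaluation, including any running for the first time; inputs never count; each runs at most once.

Computations that run: n2, n4 — 2 in total.

First evaluation (everything demanded from the output):
  n2 = neg(2) = -2
  n4 = add(2, -2) = 0

Propagation after the edit:
  n2: runs — x2 2->-3; result 3.
  n4: runs — x2 2->-3; n2 -2->3; result 0 (same value as before).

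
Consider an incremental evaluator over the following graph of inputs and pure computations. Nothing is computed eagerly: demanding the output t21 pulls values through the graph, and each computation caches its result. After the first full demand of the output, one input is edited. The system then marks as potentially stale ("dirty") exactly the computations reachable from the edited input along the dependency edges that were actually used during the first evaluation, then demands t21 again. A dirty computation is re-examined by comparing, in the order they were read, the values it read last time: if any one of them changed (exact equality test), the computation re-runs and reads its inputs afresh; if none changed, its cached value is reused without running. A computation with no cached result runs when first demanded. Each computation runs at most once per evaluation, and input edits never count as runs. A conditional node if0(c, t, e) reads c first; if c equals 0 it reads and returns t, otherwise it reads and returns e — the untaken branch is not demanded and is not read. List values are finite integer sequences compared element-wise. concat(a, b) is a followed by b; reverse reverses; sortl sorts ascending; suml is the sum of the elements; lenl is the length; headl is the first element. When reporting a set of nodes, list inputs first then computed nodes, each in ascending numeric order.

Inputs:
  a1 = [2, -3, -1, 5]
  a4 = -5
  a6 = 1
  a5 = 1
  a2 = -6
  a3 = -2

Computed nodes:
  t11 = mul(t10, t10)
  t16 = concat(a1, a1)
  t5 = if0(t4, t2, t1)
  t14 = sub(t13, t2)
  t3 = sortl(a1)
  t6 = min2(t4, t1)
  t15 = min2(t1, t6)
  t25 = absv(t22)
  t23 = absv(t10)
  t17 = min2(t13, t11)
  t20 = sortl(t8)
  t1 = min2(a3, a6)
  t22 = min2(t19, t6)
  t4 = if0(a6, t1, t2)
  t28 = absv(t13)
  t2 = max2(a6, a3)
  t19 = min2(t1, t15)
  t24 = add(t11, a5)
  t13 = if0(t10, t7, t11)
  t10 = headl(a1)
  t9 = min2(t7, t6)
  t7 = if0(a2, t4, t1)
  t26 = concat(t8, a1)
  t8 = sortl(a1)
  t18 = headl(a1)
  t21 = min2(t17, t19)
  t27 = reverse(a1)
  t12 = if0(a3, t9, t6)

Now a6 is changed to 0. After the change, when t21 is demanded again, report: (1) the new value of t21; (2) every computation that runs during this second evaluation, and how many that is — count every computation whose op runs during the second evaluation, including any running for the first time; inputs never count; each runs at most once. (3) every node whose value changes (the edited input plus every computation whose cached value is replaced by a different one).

t21 now evaluates to -2.
Run set: t1, t4, t6 (3 run).
Changed values: a6, t4.
The important point: the flipped condition redirects demand; t2 is left stale, never re-checked.

Initial pass — values computed on the first demand:
  t1 = min2(-2, 1) = -2
  t2 = max2(1, -2) = 1
  t4 = if0(a6=1 -> else branch t2) = 1
  t6 = min2(1, -2) = -2
  t10 = headl([2, -3, -1, 5]) = 2
  t11 = mul(2, 2) = 4
  t13 = if0(t10=2 -> else branch t11) = 4
  t15 = min2(-2, -2) = -2
  t17 = min2(4, 4) = 4
  t19 = min2(-2, -2) = -2
  t21 = min2(4, -2) = -2

Second demand — change propagation:
  t1: re-runs because a6 1->0; new result -2 (unchanged).
  t2: dirty yet unreached — the second evaluation never asks for it.
  t4: re-runs because a6 1->0; new result -2.
  t6: re-runs because t4 1->-2; new result -2 (unchanged).
  t15: re-examined; everything it read last time is the same (t1 unchanged, t6 unchanged) — cache -2 kept, no run.
  t19: re-examined; everything it read last time is the same (t1 unchanged, t15 unchanged) — cache -2 kept, no run.
  t21: re-examined; everything it read last time is the same (t17 unchanged, t19 unchanged) — cache -2 kept, no run.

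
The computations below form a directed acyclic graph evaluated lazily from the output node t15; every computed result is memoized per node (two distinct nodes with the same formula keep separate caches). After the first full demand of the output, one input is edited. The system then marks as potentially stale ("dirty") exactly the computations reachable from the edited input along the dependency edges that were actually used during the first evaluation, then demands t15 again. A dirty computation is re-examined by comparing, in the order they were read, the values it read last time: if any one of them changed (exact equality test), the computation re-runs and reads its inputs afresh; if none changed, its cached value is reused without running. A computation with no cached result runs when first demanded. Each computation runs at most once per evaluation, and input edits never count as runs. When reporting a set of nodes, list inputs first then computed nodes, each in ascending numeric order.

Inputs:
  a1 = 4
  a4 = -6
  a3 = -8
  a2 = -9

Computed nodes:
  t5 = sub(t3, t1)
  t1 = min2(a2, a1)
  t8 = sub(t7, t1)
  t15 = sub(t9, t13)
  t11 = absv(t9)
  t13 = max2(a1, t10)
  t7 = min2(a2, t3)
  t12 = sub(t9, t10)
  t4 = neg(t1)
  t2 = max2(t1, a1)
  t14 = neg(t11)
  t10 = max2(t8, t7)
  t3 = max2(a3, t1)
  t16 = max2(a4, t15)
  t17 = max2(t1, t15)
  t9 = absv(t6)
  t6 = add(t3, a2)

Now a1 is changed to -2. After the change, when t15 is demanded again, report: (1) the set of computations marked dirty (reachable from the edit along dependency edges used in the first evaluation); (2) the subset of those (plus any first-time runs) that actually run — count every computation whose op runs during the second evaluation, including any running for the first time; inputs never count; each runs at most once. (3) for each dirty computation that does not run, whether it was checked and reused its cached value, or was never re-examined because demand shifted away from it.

First demand of the output computes:
  t1 = min2(-9, 4) = -9
  t3 = max2(-8, -9) = -8
  t6 = add(-8, -9) = -17
  t7 = min2(-9, -8) = -9
  t8 = sub(-9, -9) = 0
  t9 = absv(-17) = 17
  t10 = max2(0, -9) = 0
  t13 = max2(4, 0) = 4
  t15 = sub(17, 4) = 13

After the edit, cleaning proceeds:
  t1: a read changed (a1 4->-2) — executes, giving -9 — identical to its old value.
  t3: dirty, but its reads are unchanged (a3 unchanged, t1 unchanged); cached -8 stands.
  t6: dirty, but its reads are unchanged (t3 unchanged, a2 unchanged); cached -17 stands.
  t7: dirty, but its reads are unchanged (a2 unchanged, t3 unchanged); cached -9 stands.
  t8: dirty, but its reads are unchanged (t7 unchanged, t1 unchanged); cached 0 stands.
  t9: dirty, but its reads are unchanged (t6 unchanged); cached 17 stands.
  t10: dirty, but its reads are unchanged (t8 unchanged, t7 unchanged); cached 0 stands.
  t13: a read changed (a1 4->-2) — executes, giving 0.
  t15: a read changed (t13 4->0) — executes, giving 17.

Note where the cutoff bites: t3 is checked, finds nothing changed, and keeps its cache.

The edit dirties: t1, t3, t6, t7, t8, t9, t10, t13, t15.
3 computations run: t1, t13, t15.
Cache hits after checking: t3, t6, t7, t8, t9, t10.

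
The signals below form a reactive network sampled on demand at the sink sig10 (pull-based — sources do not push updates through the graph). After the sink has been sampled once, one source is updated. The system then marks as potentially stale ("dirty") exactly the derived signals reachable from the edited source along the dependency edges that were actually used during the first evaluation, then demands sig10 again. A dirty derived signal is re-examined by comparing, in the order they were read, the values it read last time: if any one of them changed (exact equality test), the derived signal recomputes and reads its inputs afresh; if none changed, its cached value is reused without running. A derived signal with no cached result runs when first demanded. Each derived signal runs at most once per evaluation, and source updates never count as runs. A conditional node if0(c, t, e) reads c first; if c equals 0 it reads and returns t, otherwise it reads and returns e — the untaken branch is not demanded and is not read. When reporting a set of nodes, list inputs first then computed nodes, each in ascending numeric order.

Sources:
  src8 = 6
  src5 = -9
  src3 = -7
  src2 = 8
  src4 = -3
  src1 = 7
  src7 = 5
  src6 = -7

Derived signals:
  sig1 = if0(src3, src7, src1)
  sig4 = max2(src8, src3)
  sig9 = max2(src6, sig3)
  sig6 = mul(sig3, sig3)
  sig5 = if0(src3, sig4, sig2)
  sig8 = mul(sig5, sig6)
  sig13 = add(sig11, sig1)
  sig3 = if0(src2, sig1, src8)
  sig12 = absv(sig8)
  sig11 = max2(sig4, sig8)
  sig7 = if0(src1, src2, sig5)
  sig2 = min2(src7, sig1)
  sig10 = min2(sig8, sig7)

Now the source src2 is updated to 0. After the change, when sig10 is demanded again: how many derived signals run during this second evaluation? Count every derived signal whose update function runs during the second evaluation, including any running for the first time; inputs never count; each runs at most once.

Run set: sig3, sig6, sig8, sig10 (4 run).

Initial pass — values computed on the first demand:
  sig1 = if0(src3=-7 -> else branch src1) = 7
  sig2 = min2(5, 7) = 5
  sig3 = if0(src2=8 -> else branch src8) = 6
  sig5 = if0(src3=-7 -> else branch sig2) = 5
  sig6 = mul(6, 6) = 36
  sig7 = if0(src1=7 -> else branch sig5) = 5
  sig8 = mul(5, 36) = 180
  sig10 = min2(180, 5) = 5

Second demand — change propagation:
  sig3: re-runs because src2 8->0; new result 7.
  sig6: re-runs because sig3 6->7; sig3 6->7; new result 49.
  sig8: re-runs because sig6 36->49; new result 245.
  sig10: re-runs because sig8 180->245; new result 5 (unchanged).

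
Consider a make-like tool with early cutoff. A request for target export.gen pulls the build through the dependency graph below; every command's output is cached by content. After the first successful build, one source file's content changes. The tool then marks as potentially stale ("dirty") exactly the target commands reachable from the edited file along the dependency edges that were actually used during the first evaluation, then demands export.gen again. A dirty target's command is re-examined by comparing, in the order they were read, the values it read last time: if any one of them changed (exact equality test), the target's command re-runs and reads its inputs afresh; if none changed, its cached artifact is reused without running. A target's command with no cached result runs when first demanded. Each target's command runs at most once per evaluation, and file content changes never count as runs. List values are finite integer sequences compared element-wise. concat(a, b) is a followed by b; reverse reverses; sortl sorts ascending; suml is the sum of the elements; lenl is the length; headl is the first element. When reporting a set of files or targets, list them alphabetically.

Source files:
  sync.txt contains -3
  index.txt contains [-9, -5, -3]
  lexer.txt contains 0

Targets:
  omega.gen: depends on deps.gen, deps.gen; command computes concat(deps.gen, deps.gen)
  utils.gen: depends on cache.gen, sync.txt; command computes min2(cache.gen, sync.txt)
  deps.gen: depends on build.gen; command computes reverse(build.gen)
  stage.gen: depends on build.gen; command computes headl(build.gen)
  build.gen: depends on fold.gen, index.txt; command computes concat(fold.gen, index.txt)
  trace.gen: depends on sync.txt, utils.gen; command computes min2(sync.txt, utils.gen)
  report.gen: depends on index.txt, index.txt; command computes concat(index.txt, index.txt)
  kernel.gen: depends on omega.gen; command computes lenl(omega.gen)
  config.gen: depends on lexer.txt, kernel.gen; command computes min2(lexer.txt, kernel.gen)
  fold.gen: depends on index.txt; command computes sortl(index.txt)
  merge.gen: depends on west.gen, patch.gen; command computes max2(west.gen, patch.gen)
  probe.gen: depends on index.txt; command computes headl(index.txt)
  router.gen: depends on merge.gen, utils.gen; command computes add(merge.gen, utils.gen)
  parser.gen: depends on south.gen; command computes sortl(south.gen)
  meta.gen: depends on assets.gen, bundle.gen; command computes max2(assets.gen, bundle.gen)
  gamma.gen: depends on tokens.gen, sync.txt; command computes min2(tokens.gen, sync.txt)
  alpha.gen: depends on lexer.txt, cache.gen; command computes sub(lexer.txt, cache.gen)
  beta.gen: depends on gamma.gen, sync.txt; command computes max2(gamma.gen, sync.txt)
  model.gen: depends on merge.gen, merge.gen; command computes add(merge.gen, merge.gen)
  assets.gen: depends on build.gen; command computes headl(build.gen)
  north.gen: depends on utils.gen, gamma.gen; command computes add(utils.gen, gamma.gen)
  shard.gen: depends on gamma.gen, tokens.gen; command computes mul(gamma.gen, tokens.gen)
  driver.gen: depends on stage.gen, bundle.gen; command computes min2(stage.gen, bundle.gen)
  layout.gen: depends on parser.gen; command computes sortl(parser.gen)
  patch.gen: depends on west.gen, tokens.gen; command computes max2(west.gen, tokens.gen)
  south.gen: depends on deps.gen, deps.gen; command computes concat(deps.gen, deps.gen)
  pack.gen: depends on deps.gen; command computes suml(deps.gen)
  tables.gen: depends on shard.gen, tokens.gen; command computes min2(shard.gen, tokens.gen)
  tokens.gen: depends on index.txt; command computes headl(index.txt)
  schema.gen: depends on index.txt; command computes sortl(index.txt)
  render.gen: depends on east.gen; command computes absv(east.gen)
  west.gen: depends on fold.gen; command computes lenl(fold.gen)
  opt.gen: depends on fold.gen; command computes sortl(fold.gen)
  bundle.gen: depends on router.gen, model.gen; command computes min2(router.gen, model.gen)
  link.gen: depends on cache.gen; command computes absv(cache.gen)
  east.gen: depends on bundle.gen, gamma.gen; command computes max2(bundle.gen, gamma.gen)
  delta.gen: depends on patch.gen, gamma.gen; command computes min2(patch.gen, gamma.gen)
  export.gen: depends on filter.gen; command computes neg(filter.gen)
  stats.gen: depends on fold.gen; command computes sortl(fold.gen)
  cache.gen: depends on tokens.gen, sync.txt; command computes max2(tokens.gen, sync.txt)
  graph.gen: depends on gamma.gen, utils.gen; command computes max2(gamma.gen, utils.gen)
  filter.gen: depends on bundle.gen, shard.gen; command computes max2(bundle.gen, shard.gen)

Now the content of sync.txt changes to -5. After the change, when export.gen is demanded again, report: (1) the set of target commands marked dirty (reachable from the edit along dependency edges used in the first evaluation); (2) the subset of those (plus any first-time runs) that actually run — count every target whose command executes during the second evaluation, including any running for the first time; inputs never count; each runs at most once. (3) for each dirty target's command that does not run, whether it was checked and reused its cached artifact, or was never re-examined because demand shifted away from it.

The edit dirties: bundle.gen, cache.gen, export.gen, filter.gen, gamma.gen, router.gen, shard.gen, utils.gen.
6 target commands run: bundle.gen, cache.gen, filter.gen, gamma.gen, router.gen, utils.gen.
Cache hits after checking: export.gen, shard.gen.
Note where the cutoff bites: shard.gen is checked, finds nothing changed, and keeps its cache.

First demand of the output computes:
  fold.gen = sortl([-9, -5, -3]) = [-9, -5, -3]
  tokens.gen = headl([-9, -5, -3]) = -9
  cache.gen = max2(-9, -3) = -3
  gamma.gen = min2(-9, -3) = -9
  shard.gen = mul(-9, -9) = 81
  utils.gen = min2(-3, -3) = -3
  west.gen = lenl([-9, -5, -3]) = 3
  patch.gen = max2(3, -9) = 3
  merge.gen = max2(3, 3) = 3
  model.gen = add(3, 3) = 6
  router.gen = add(3, -3) = 0
  bundle.gen = min2(0, 6) = 0
  filter.gen = max2(0, 81) = 81
  export.gen = neg(81) = -81

After the edit, cleaning proceeds:
  cache.gen: a read changed (sync.txt -3->-5) — executes, giving -5.
  gamma.gen: a read changed (sync.txt -3->-5) — executes, giving -9 — identical to its old value.
  shard.gen: dirty, but its reads are unchanged (gamma.gen unchanged, tokens.gen unchanged); cached 81 stands.
  utils.gen: a read changed (cache.gen -3->-5; sync.txt -3->-5) — executes, giving -5.
  router.gen: a read changed (utils.gen -3->-5) — executes, giving -2.
  bundle.gen: a read changed (router.gen 0->-2) — executes, giving -2.
  filter.gen: a read changed (bundle.gen 0->-2) — executes, giving 81 — identical to its old value.
  export.gen: dirty, but its reads are unchanged (filter.gen unchanged); cached -81 stands.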